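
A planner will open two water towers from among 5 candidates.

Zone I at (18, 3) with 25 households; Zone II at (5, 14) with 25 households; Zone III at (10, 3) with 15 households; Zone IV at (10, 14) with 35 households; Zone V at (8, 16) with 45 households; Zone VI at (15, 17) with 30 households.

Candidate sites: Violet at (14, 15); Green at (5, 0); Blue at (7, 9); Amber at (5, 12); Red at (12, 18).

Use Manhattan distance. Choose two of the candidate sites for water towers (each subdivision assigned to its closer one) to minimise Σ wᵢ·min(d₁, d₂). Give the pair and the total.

Evaluate every pair (each demand assigned to the nearer of the two):
  {Violet, Amber}: total = 1240
  {Violet, Blue}: total = 1290
  {Blue, Red}: total = 1335
  {Violet, Green}: total = 1350
  {Amber, Red}: total = 1385
  {Green, Red}: total = 1395
  {Violet, Red}: total = 1425
  {Green, Amber}: total = 1580
  {Blue, Amber}: total = 1620
  {Green, Blue}: total = 1815
Best pair: {Violet, Amber} with total 1240.

{Violet, Amber}, total 1240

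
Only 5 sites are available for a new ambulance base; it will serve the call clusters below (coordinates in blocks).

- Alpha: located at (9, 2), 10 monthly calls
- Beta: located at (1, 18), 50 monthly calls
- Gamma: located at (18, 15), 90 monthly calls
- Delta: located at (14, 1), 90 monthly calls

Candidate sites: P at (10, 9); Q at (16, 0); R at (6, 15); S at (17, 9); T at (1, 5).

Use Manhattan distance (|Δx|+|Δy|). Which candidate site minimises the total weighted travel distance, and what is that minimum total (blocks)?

Total weighted distance at each candidate:
  P (10, 9): total = 3320
  Q (16, 0): total = 3540
  R (6, 15): total = 3620
  S (17, 9): total = 3020
  T (1, 5): total = 4720
Minimum is at S with total 3020 blocks.

S, total 3020 blocks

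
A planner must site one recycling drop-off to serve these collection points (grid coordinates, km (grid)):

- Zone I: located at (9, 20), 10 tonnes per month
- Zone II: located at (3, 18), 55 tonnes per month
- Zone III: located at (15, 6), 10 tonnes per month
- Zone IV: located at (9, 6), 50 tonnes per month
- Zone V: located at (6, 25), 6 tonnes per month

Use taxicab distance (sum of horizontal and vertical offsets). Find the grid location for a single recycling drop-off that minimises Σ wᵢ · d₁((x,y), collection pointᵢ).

Manhattan distance separates: Σwᵢ(|x−xᵢ|+|y−yᵢ|) = Σwᵢ|x−xᵢ| + Σwᵢ|y−yᵢ|, so x and y are optimised independently as 1-D weighted medians.
Total weight W = 131; half = 65.5.
x-coordinate, sorted with cumulative weight:
  x=3 (Zone II, w=55) cum 55
  x=6 (Zone V, w=6) cum 61
  x=9 (Zone I, w=10) cum 71  ← median
  x=9 (Zone IV, w=50) cum 121
  x=15 (Zone III, w=10) cum 131
⇒ x* = 9
y-coordinate, sorted with cumulative weight:
  y=6 (Zone III, w=10) cum 10
  y=6 (Zone IV, w=50) cum 60
  y=18 (Zone II, w=55) cum 115  ← median
  y=20 (Zone I, w=10) cum 125
  y=25 (Zone V, w=6) cum 131
⇒ y* = 18

(9, 18)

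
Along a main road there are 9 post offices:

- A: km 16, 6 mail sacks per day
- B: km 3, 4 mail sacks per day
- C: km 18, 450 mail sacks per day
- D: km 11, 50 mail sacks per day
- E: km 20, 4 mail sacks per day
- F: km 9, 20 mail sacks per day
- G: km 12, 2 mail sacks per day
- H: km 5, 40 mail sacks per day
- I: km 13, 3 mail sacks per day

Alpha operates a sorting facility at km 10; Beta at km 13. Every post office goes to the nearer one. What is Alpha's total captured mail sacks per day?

114

The indifferent point is the midpoint (10+13)/2 = 11.5; post offices left of it (closer to Alpha at 10) go to Alpha, those right go to Beta.
  B at 3 (w=4) → Alpha
  H at 5 (w=40) → Alpha
  F at 9 (w=20) → Alpha
  D at 11 (w=50) → Alpha
  G at 12 (w=2) → Beta
  I at 13 (w=3) → Beta
  A at 16 (w=6) → Beta
  C at 18 (w=450) → Beta
  E at 20 (w=4) → Beta
Alpha captures 114; Beta captures 465.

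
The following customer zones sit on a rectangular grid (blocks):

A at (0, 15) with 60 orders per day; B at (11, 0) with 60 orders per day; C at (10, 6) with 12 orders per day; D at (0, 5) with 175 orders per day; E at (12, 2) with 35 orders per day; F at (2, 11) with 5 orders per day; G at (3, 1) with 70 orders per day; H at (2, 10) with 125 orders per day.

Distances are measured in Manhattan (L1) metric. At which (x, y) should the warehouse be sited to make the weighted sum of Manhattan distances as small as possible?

(2, 5)

Manhattan distance separates: Σwᵢ(|x−xᵢ|+|y−yᵢ|) = Σwᵢ|x−xᵢ| + Σwᵢ|y−yᵢ|, so x and y are optimised independently as 1-D weighted medians.
Total weight W = 542; half = 271.
x-coordinate, sorted with cumulative weight:
  x=0 (A, w=60) cum 60
  x=0 (D, w=175) cum 235
  x=2 (F, w=5) cum 240
  x=2 (H, w=125) cum 365  ← median
  x=3 (G, w=70) cum 435
  x=10 (C, w=12) cum 447
  x=11 (B, w=60) cum 507
  x=12 (E, w=35) cum 542
⇒ x* = 2
y-coordinate, sorted with cumulative weight:
  y=0 (B, w=60) cum 60
  y=1 (G, w=70) cum 130
  y=2 (E, w=35) cum 165
  y=5 (D, w=175) cum 340  ← median
  y=6 (C, w=12) cum 352
  y=10 (H, w=125) cum 477
  y=11 (F, w=5) cum 482
  y=15 (A, w=60) cum 542
⇒ y* = 5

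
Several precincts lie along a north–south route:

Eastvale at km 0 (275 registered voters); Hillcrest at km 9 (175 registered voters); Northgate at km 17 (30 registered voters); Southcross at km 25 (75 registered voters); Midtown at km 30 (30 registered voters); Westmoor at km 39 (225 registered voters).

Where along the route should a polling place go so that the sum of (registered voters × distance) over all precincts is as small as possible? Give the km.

x = 9

For a sum of weighted absolute distances on a line, the optimum is the weighted median (not the mean). Total weight W = 810; half-weight = 405.
Sort by position and accumulate weight:
  km 0 (Eastvale, w=275) → cum 275
  km 9 (Hillcrest, w=175) → cum 450  ≥ 405 → median here
  km 17 (Northgate, w=30) → cum 480
  km 25 (Southcross, w=75) → cum 555
  km 30 (Midtown, w=30) → cum 585
  km 39 (Westmoor, w=225) → cum 810
Optimal location: km 9.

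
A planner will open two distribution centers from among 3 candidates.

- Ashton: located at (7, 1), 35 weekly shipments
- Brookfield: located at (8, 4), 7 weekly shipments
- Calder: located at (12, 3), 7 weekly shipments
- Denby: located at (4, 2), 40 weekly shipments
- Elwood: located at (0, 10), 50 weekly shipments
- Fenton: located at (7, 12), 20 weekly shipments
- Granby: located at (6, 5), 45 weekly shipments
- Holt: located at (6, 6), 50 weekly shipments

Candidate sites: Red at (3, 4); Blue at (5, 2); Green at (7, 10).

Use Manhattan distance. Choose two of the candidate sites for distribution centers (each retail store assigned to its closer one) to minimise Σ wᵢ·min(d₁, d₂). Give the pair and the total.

Evaluate every pair (each demand assigned to the nearer of the two):
  {Blue, Green}: total = 1056
  {Red, Green}: total = 1290
  {Red, Blue}: total = 1356
Best pair: {Blue, Green} with total 1056.

{Blue, Green}, total 1056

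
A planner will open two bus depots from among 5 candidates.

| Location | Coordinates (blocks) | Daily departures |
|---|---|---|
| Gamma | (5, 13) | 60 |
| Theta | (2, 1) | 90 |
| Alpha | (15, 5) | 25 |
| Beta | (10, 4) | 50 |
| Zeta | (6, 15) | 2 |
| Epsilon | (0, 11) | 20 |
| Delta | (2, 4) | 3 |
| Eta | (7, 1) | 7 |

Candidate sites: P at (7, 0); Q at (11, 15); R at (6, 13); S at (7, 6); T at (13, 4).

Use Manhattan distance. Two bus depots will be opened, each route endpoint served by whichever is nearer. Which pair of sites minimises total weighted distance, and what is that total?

{P, R}, total 1473

Evaluate every pair (each demand assigned to the nearer of the two):
  {P, R}: total = 1473
  {R, S}: total = 1655
  {R, T}: total = 1805
  {P, S}: total = 1843
  {S, T}: total = 1981
  {P, Q}: total = 2039
  {P, T}: total = 2091
  {Q, S}: total = 2161
  {Q, T}: total = 2371
  {Q, R}: total = 2744
Best pair: {P, R} with total 1473.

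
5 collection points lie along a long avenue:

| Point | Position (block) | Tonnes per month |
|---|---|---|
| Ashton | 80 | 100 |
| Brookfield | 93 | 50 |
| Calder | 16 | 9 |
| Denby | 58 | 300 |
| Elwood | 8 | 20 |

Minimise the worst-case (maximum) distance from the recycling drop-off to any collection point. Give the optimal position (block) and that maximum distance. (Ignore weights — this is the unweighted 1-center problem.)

location 50.5, max distance 42.5

The 1-center on a line is the midpoint of the two extreme points: leftmost at 8, rightmost at 93.
Optimal location = (8 + 93)/2 = 50.5; maximum distance = (93 − 8)/2 = 42.5.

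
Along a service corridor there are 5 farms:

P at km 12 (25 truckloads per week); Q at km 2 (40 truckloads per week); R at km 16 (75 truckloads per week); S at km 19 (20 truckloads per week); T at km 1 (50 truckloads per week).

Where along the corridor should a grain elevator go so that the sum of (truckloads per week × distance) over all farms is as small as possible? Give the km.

For a sum of weighted absolute distances on a line, the optimum is the weighted median (not the mean). Total weight W = 210; half-weight = 105.
Sort by position and accumulate weight:
  km 1 (T, w=50) → cum 50
  km 2 (Q, w=40) → cum 90
  km 12 (P, w=25) → cum 115  ≥ 105 → median here
  km 16 (R, w=75) → cum 190
  km 19 (S, w=20) → cum 210
Optimal location: km 12.

x = 12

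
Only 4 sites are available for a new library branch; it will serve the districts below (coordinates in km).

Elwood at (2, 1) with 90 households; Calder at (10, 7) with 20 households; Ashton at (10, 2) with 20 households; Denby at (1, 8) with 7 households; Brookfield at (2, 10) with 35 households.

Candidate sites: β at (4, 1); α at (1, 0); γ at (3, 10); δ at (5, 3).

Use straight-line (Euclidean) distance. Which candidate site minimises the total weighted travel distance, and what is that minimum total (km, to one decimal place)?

Total weighted distance at each candidate:
  β (4, 1): total = 847.4
  α (1, 0): total = 947.5
  γ (3, 10): total = 1234.7
  δ (5, 3): total = 865.9
Minimum is at β with total 847.4 km.

β, total 847.4 km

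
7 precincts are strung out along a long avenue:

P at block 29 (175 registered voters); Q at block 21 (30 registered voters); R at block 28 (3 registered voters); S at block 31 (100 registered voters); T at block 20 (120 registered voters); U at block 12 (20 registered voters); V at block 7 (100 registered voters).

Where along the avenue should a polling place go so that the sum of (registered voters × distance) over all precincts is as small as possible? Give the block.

x = 29

For a sum of weighted absolute distances on a line, the optimum is the weighted median (not the mean). Total weight W = 548; half-weight = 274.
Sort by position and accumulate weight:
  block 7 (V, w=100) → cum 100
  block 12 (U, w=20) → cum 120
  block 20 (T, w=120) → cum 240
  block 21 (Q, w=30) → cum 270
  block 28 (R, w=3) → cum 273
  block 29 (P, w=175) → cum 448  ≥ 274 → median here
  block 31 (S, w=100) → cum 548
Optimal location: block 29.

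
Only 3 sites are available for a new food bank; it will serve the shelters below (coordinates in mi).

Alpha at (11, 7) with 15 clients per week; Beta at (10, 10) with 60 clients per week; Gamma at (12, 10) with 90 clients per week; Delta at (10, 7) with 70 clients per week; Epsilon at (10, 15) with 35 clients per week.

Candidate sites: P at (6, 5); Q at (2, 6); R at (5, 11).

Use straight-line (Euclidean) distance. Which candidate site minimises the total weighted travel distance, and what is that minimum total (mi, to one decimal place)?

R, total 1722.8 mi

Total weighted distance at each candidate:
  P (6, 5): total = 1857.9
  Q (2, 6): total = 2627.6
  R (5, 11): total = 1722.8
Minimum is at R with total 1722.8 mi.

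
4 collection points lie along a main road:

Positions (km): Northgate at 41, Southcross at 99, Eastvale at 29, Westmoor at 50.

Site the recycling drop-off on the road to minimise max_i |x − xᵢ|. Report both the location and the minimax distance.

location 64, max distance 35

The 1-center on a line is the midpoint of the two extreme points: leftmost at 29, rightmost at 99.
Optimal location = (29 + 99)/2 = 64; maximum distance = (99 − 29)/2 = 35.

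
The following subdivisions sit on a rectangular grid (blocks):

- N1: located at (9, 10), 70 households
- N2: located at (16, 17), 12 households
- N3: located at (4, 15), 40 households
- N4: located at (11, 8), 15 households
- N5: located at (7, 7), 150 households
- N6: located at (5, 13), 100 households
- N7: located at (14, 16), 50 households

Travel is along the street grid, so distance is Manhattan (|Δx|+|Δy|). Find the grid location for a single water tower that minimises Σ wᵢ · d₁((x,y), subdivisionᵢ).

Manhattan distance separates: Σwᵢ(|x−xᵢ|+|y−yᵢ|) = Σwᵢ|x−xᵢ| + Σwᵢ|y−yᵢ|, so x and y are optimised independently as 1-D weighted medians.
Total weight W = 437; half = 218.5.
x-coordinate, sorted with cumulative weight:
  x=4 (N3, w=40) cum 40
  x=5 (N6, w=100) cum 140
  x=7 (N5, w=150) cum 290  ← median
  x=9 (N1, w=70) cum 360
  x=11 (N4, w=15) cum 375
  x=14 (N7, w=50) cum 425
  x=16 (N2, w=12) cum 437
⇒ x* = 7
y-coordinate, sorted with cumulative weight:
  y=7 (N5, w=150) cum 150
  y=8 (N4, w=15) cum 165
  y=10 (N1, w=70) cum 235  ← median
  y=13 (N6, w=100) cum 335
  y=15 (N3, w=40) cum 375
  y=16 (N7, w=50) cum 425
  y=17 (N2, w=12) cum 437
⇒ y* = 10

(7, 10)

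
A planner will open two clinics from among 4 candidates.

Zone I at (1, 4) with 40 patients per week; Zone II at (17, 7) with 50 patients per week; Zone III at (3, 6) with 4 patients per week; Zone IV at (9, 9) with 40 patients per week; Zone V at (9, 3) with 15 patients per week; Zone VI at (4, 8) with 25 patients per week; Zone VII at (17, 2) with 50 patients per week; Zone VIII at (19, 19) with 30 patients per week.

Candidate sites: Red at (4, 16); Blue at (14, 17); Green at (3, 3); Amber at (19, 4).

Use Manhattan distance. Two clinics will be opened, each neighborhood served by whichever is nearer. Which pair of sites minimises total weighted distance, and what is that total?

{Green, Amber}, total 1752

Evaluate every pair (each demand assigned to the nearer of the two):
  {Green, Amber}: total = 1752
  {Red, Amber}: total = 2389
  {Blue, Green}: total = 2462
  {Blue, Amber}: total = 2612
  {Red, Green}: total = 3042
  {Red, Blue}: total = 3354
Best pair: {Green, Amber} with total 1752.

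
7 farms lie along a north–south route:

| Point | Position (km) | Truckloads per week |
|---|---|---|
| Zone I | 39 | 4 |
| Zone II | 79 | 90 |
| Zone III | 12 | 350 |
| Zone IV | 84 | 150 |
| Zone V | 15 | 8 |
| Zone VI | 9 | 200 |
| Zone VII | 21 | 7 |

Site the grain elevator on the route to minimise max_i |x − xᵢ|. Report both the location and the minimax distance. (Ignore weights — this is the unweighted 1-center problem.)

location 46.5, max distance 37.5

The 1-center on a line is the midpoint of the two extreme points: leftmost at 9, rightmost at 84.
Optimal location = (9 + 84)/2 = 46.5; maximum distance = (84 − 9)/2 = 37.5.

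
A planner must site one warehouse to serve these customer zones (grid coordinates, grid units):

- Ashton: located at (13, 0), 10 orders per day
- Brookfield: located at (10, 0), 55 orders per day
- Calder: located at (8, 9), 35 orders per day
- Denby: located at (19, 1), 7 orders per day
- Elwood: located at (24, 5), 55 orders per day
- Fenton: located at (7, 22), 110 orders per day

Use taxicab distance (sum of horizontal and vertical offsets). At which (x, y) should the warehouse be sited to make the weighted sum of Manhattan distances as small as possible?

(8, 9)

Manhattan distance separates: Σwᵢ(|x−xᵢ|+|y−yᵢ|) = Σwᵢ|x−xᵢ| + Σwᵢ|y−yᵢ|, so x and y are optimised independently as 1-D weighted medians.
Total weight W = 272; half = 136.
x-coordinate, sorted with cumulative weight:
  x=7 (Fenton, w=110) cum 110
  x=8 (Calder, w=35) cum 145  ← median
  x=10 (Brookfield, w=55) cum 200
  x=13 (Ashton, w=10) cum 210
  x=19 (Denby, w=7) cum 217
  x=24 (Elwood, w=55) cum 272
⇒ x* = 8
y-coordinate, sorted with cumulative weight:
  y=0 (Ashton, w=10) cum 10
  y=0 (Brookfield, w=55) cum 65
  y=1 (Denby, w=7) cum 72
  y=5 (Elwood, w=55) cum 127
  y=9 (Calder, w=35) cum 162  ← median
  y=22 (Fenton, w=110) cum 272
⇒ y* = 9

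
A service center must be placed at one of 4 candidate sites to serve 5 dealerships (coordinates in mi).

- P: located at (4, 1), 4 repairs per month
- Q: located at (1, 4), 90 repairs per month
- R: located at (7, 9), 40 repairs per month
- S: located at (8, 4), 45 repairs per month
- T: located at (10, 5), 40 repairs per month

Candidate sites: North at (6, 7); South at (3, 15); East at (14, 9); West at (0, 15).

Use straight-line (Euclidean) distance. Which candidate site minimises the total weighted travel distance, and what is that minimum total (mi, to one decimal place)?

North, total 980.7 mi

Total weighted distance at each candidate:
  North (6, 7): total = 980.7
  South (3, 15): total = 2382.8
  East (14, 9): total = 2162.5
  West (0, 15): total = 2598.9
Minimum is at North with total 980.7 mi.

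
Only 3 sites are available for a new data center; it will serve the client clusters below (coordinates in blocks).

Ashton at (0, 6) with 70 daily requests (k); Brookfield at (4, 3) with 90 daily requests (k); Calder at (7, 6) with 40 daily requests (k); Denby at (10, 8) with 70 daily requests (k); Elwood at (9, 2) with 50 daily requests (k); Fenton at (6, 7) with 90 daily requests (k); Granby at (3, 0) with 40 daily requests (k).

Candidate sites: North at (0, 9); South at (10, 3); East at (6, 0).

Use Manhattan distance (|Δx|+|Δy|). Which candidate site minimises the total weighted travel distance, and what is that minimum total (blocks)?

Total weighted distance at each candidate:
  North (0, 9): total = 4280
  South (10, 3): total = 3260
  East (6, 0): total = 3410
Minimum is at South with total 3260 blocks.

South, total 3260 blocks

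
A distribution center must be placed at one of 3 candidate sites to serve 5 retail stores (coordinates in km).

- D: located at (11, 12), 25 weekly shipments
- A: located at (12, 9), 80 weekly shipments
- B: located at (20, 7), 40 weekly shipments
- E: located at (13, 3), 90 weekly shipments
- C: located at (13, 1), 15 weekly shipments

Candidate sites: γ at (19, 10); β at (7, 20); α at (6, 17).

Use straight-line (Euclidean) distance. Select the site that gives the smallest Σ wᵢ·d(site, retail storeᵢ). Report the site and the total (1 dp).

Total weighted distance at each candidate:
  γ (19, 10): total = 1890.3
  β (7, 20): total = 3847.0
  α (6, 17): total = 3335.6
Minimum is at γ with total 1890.3 km.

γ, total 1890.3 km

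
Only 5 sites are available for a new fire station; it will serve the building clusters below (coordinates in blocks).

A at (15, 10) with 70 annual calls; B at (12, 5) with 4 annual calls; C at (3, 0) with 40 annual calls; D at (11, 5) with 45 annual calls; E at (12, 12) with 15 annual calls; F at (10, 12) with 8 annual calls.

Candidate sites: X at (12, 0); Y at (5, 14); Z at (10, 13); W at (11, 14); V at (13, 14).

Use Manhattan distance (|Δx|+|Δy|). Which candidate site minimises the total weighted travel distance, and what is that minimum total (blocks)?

Total weighted distance at each candidate:
  X (12, 0): total = 1852
  Y (5, 14): total = 2550
  Z (10, 13): total = 1858
  W (11, 14): total = 1954
  V (13, 14): total = 2000
Minimum is at X with total 1852 blocks.

X, total 1852 blocks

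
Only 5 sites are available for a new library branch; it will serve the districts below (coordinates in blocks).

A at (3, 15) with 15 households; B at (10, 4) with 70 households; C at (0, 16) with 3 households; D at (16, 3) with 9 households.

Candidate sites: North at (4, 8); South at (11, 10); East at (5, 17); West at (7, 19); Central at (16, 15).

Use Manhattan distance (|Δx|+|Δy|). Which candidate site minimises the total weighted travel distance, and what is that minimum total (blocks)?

Total weighted distance at each candidate:
  North (4, 8): total = 1009
  South (11, 10): total = 844
  East (5, 17): total = 1563
  West (7, 19): total = 1635
  Central (16, 15): total = 1544
Minimum is at South with total 844 blocks.

South, total 844 blocks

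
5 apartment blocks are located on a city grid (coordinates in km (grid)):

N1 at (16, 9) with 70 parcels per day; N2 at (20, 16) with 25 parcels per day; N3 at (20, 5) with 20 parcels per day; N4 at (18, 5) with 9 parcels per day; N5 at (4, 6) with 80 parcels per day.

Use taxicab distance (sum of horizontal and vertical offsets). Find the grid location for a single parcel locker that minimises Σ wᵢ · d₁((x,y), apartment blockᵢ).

Manhattan distance separates: Σwᵢ(|x−xᵢ|+|y−yᵢ|) = Σwᵢ|x−xᵢ| + Σwᵢ|y−yᵢ|, so x and y are optimised independently as 1-D weighted medians.
Total weight W = 204; half = 102.
x-coordinate, sorted with cumulative weight:
  x=4 (N5, w=80) cum 80
  x=16 (N1, w=70) cum 150  ← median
  x=18 (N4, w=9) cum 159
  x=20 (N2, w=25) cum 184
  x=20 (N3, w=20) cum 204
⇒ x* = 16
y-coordinate, sorted with cumulative weight:
  y=5 (N3, w=20) cum 20
  y=5 (N4, w=9) cum 29
  y=6 (N5, w=80) cum 109  ← median
  y=9 (N1, w=70) cum 179
  y=16 (N2, w=25) cum 204
⇒ y* = 6

(16, 6)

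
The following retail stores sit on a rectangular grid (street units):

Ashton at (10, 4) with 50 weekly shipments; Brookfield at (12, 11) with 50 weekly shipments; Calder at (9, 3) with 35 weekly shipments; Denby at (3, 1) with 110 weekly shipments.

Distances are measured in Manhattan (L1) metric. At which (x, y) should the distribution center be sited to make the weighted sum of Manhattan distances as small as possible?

Manhattan distance separates: Σwᵢ(|x−xᵢ|+|y−yᵢ|) = Σwᵢ|x−xᵢ| + Σwᵢ|y−yᵢ|, so x and y are optimised independently as 1-D weighted medians.
Total weight W = 245; half = 122.5.
x-coordinate, sorted with cumulative weight:
  x=3 (Denby, w=110) cum 110
  x=9 (Calder, w=35) cum 145  ← median
  x=10 (Ashton, w=50) cum 195
  x=12 (Brookfield, w=50) cum 245
⇒ x* = 9
y-coordinate, sorted with cumulative weight:
  y=1 (Denby, w=110) cum 110
  y=3 (Calder, w=35) cum 145  ← median
  y=4 (Ashton, w=50) cum 195
  y=11 (Brookfield, w=50) cum 245
⇒ y* = 3

(9, 3)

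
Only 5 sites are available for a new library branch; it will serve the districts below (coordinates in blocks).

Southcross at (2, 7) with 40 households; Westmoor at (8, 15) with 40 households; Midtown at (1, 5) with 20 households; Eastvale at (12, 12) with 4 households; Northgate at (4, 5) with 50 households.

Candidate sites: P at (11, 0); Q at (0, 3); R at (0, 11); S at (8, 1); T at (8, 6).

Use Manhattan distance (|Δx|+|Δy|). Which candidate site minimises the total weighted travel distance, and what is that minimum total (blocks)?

Total weighted distance at each candidate:
  P (11, 0): total = 2312
  Q (0, 3): total = 1484
  R (0, 11): total = 1412
  S (8, 1): total = 1720
  T (8, 6): total = 1090
Minimum is at T with total 1090 blocks.

T, total 1090 blocks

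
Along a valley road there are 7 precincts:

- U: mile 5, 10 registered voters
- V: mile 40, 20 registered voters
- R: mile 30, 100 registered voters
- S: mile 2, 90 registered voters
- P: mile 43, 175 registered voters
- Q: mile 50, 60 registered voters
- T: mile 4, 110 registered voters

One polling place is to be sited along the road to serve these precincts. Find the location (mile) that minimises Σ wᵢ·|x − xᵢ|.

For a sum of weighted absolute distances on a line, the optimum is the weighted median (not the mean). Total weight W = 565; half-weight = 282.5.
Sort by position and accumulate weight:
  mile 2 (S, w=90) → cum 90
  mile 4 (T, w=110) → cum 200
  mile 5 (U, w=10) → cum 210
  mile 30 (R, w=100) → cum 310  ≥ 282.5 → median here
  mile 40 (V, w=20) → cum 330
  mile 43 (P, w=175) → cum 505
  mile 50 (Q, w=60) → cum 565
Optimal location: mile 30.

x = 30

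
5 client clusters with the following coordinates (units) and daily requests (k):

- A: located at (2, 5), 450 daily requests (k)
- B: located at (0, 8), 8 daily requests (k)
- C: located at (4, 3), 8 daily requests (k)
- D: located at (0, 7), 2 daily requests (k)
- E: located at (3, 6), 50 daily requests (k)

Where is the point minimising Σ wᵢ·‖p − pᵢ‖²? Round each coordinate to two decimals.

(2.09, 5.12)

The minimiser of Σwᵢ‖p−pᵢ‖² is the weighted centroid p* = (Σwᵢpᵢ)/(Σwᵢ).
Σwᵢ = 518.
Σwᵢxᵢ = 450·2 + 8·0 + 8·4 + 2·0 + 50·3 = 1082.
Σwᵢyᵢ = 450·5 + 8·8 + 8·3 + 2·7 + 50·6 = 2652.
x* = 1082/518 = 2.09, y* = 2652/518 = 5.12.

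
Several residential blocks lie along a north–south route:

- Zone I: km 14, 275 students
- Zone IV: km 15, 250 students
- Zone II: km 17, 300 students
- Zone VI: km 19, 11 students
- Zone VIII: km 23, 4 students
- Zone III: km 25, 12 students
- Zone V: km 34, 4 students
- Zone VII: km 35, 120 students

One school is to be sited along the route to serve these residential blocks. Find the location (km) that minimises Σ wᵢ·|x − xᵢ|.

For a sum of weighted absolute distances on a line, the optimum is the weighted median (not the mean). Total weight W = 976; half-weight = 488.
Sort by position and accumulate weight:
  km 14 (Zone I, w=275) → cum 275
  km 15 (Zone IV, w=250) → cum 525  ≥ 488 → median here
  km 17 (Zone II, w=300) → cum 825
  km 19 (Zone VI, w=11) → cum 836
  km 23 (Zone VIII, w=4) → cum 840
  km 25 (Zone III, w=12) → cum 852
  km 34 (Zone V, w=4) → cum 856
  km 35 (Zone VII, w=120) → cum 976
Optimal location: km 15.

x = 15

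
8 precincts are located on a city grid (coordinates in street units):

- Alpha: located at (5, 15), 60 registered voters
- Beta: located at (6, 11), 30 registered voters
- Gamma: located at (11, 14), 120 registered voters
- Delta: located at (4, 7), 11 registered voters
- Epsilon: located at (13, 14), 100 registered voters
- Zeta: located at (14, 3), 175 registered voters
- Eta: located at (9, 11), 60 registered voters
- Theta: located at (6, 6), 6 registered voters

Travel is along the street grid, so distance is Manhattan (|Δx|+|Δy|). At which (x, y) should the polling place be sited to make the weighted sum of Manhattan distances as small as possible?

(11, 11)

Manhattan distance separates: Σwᵢ(|x−xᵢ|+|y−yᵢ|) = Σwᵢ|x−xᵢ| + Σwᵢ|y−yᵢ|, so x and y are optimised independently as 1-D weighted medians.
Total weight W = 562; half = 281.
x-coordinate, sorted with cumulative weight:
  x=4 (Delta, w=11) cum 11
  x=5 (Alpha, w=60) cum 71
  x=6 (Beta, w=30) cum 101
  x=6 (Theta, w=6) cum 107
  x=9 (Eta, w=60) cum 167
  x=11 (Gamma, w=120) cum 287  ← median
  x=13 (Epsilon, w=100) cum 387
  x=14 (Zeta, w=175) cum 562
⇒ x* = 11
y-coordinate, sorted with cumulative weight:
  y=3 (Zeta, w=175) cum 175
  y=6 (Theta, w=6) cum 181
  y=7 (Delta, w=11) cum 192
  y=11 (Beta, w=30) cum 222
  y=11 (Eta, w=60) cum 282  ← median
  y=14 (Gamma, w=120) cum 402
  y=14 (Epsilon, w=100) cum 502
  y=15 (Alpha, w=60) cum 562
⇒ y* = 11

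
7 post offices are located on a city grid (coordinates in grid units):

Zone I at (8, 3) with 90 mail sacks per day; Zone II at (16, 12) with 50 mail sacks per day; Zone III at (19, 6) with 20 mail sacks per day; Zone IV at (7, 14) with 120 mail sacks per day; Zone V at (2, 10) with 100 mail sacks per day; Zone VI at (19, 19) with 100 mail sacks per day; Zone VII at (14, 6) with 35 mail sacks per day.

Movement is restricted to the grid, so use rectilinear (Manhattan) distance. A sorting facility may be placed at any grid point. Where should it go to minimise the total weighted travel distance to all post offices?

Manhattan distance separates: Σwᵢ(|x−xᵢ|+|y−yᵢ|) = Σwᵢ|x−xᵢ| + Σwᵢ|y−yᵢ|, so x and y are optimised independently as 1-D weighted medians.
Total weight W = 515; half = 257.5.
x-coordinate, sorted with cumulative weight:
  x=2 (Zone V, w=100) cum 100
  x=7 (Zone IV, w=120) cum 220
  x=8 (Zone I, w=90) cum 310  ← median
  x=14 (Zone VII, w=35) cum 345
  x=16 (Zone II, w=50) cum 395
  x=19 (Zone III, w=20) cum 415
  x=19 (Zone VI, w=100) cum 515
⇒ x* = 8
y-coordinate, sorted with cumulative weight:
  y=3 (Zone I, w=90) cum 90
  y=6 (Zone III, w=20) cum 110
  y=6 (Zone VII, w=35) cum 145
  y=10 (Zone V, w=100) cum 245
  y=12 (Zone II, w=50) cum 295  ← median
  y=14 (Zone IV, w=120) cum 415
  y=19 (Zone VI, w=100) cum 515
⇒ y* = 12

(8, 12)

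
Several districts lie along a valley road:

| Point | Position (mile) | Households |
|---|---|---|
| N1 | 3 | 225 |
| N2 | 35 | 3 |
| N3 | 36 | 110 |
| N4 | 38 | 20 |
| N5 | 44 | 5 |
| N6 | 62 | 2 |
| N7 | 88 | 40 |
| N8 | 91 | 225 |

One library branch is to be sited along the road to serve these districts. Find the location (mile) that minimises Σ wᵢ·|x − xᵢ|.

x = 36

For a sum of weighted absolute distances on a line, the optimum is the weighted median (not the mean). Total weight W = 630; half-weight = 315.
Sort by position and accumulate weight:
  mile 3 (N1, w=225) → cum 225
  mile 35 (N2, w=3) → cum 228
  mile 36 (N3, w=110) → cum 338  ≥ 315 → median here
  mile 38 (N4, w=20) → cum 358
  mile 44 (N5, w=5) → cum 363
  mile 62 (N6, w=2) → cum 365
  mile 88 (N7, w=40) → cum 405
  mile 91 (N8, w=225) → cum 630
Optimal location: mile 36.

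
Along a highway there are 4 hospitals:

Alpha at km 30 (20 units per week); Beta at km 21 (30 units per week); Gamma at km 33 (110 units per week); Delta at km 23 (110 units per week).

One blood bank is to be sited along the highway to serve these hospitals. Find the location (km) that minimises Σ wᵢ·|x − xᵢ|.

For a sum of weighted absolute distances on a line, the optimum is the weighted median (not the mean). Total weight W = 270; half-weight = 135.
Sort by position and accumulate weight:
  km 21 (Beta, w=30) → cum 30
  km 23 (Delta, w=110) → cum 140  ≥ 135 → median here
  km 30 (Alpha, w=20) → cum 160
  km 33 (Gamma, w=110) → cum 270
Optimal location: km 23.

x = 23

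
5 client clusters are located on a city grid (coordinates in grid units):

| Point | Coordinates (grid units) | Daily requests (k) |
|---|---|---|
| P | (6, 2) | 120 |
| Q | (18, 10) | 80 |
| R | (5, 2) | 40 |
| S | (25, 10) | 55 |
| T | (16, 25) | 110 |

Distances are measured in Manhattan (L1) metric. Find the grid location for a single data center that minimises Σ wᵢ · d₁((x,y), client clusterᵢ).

(16, 10)

Manhattan distance separates: Σwᵢ(|x−xᵢ|+|y−yᵢ|) = Σwᵢ|x−xᵢ| + Σwᵢ|y−yᵢ|, so x and y are optimised independently as 1-D weighted medians.
Total weight W = 405; half = 202.5.
x-coordinate, sorted with cumulative weight:
  x=5 (R, w=40) cum 40
  x=6 (P, w=120) cum 160
  x=16 (T, w=110) cum 270  ← median
  x=18 (Q, w=80) cum 350
  x=25 (S, w=55) cum 405
⇒ x* = 16
y-coordinate, sorted with cumulative weight:
  y=2 (P, w=120) cum 120
  y=2 (R, w=40) cum 160
  y=10 (Q, w=80) cum 240  ← median
  y=10 (S, w=55) cum 295
  y=25 (T, w=110) cum 405
⇒ y* = 10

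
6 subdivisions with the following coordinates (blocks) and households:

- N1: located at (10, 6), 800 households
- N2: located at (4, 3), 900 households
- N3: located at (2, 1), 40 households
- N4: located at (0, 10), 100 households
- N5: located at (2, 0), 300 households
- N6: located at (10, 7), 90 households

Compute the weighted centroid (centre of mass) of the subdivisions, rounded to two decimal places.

The minimiser of Σwᵢ‖p−pᵢ‖² is the weighted centroid p* = (Σwᵢpᵢ)/(Σwᵢ).
Σwᵢ = 2230.
Σwᵢxᵢ = 800·10 + 900·4 + 40·2 + 100·0 + 300·2 + 90·10 = 13180.
Σwᵢyᵢ = 800·6 + 900·3 + 40·1 + 100·10 + 300·0 + 90·7 = 9170.
x* = 13180/2230 = 5.91, y* = 9170/2230 = 4.11.

(5.91, 4.11)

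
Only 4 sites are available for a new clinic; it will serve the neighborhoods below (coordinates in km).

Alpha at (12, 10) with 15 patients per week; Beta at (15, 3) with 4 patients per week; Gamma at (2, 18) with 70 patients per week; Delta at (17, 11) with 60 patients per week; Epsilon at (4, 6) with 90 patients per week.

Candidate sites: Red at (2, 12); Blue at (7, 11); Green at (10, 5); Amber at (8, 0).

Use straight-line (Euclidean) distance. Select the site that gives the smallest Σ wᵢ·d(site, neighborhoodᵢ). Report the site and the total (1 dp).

Total weighted distance at each candidate:
  Red (2, 12): total = 2107.4
  Blue (7, 11): total = 1848.7
  Green (10, 5): total = 2271.4
  Amber (8, 0): total = 3021.9
Minimum is at Blue with total 1848.7 km.

Blue, total 1848.7 km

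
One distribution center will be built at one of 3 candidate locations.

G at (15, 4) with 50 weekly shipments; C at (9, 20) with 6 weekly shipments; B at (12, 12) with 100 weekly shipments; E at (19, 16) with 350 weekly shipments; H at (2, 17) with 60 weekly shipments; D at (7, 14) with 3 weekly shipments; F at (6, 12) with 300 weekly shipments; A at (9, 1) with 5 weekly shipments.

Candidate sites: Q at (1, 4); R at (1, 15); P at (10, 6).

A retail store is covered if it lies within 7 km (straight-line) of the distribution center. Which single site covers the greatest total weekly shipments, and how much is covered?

Coverage radius r = 7 km; a point is covered iff (Δx)²+(Δy)² ≤ 7² = 49.
  Q (1, 4): covers {none} → 0
  R (1, 15): covers {H, D, F} → 363
  P (10, 6): covers {G, B, A} → 155
Maximum coverage at R: 363 weekly shipments.

R, covering 363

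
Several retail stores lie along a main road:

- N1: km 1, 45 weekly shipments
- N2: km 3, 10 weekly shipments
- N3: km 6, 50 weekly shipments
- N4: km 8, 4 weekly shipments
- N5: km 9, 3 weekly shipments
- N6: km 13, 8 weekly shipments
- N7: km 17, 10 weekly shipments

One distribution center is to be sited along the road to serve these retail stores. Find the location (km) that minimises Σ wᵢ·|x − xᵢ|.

x = 6

For a sum of weighted absolute distances on a line, the optimum is the weighted median (not the mean). Total weight W = 130; half-weight = 65.
Sort by position and accumulate weight:
  km 1 (N1, w=45) → cum 45
  km 3 (N2, w=10) → cum 55
  km 6 (N3, w=50) → cum 105  ≥ 65 → median here
  km 8 (N4, w=4) → cum 109
  km 9 (N5, w=3) → cum 112
  km 13 (N6, w=8) → cum 120
  km 17 (N7, w=10) → cum 130
Optimal location: km 6.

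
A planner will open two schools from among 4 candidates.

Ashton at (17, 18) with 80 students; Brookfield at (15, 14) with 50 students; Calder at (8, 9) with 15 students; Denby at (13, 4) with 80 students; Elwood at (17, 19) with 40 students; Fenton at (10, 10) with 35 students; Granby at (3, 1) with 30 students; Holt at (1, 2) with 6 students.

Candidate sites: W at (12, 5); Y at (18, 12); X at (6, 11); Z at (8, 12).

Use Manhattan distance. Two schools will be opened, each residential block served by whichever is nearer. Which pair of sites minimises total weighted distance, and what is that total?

Evaluate every pair (each demand assigned to the nearer of the two):
  {W, Y}: total = 2129
  {Y, X}: total = 2879
  {Y, Z}: total = 2937
  {W, Z}: total = 3109
  {W, X}: total = 3669
  {X, Z}: total = 3989
Best pair: {W, Y} with total 2129.

{W, Y}, total 2129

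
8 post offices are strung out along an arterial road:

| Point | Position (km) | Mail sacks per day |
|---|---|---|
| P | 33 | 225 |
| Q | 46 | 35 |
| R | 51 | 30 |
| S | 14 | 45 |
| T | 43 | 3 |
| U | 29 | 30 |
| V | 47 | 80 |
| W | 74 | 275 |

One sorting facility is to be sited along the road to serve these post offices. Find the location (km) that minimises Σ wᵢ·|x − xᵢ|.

x = 47

For a sum of weighted absolute distances on a line, the optimum is the weighted median (not the mean). Total weight W = 723; half-weight = 361.5.
Sort by position and accumulate weight:
  km 14 (S, w=45) → cum 45
  km 29 (U, w=30) → cum 75
  km 33 (P, w=225) → cum 300
  km 43 (T, w=3) → cum 303
  km 46 (Q, w=35) → cum 338
  km 47 (V, w=80) → cum 418  ≥ 361.5 → median here
  km 51 (R, w=30) → cum 448
  km 74 (W, w=275) → cum 723
Optimal location: km 47.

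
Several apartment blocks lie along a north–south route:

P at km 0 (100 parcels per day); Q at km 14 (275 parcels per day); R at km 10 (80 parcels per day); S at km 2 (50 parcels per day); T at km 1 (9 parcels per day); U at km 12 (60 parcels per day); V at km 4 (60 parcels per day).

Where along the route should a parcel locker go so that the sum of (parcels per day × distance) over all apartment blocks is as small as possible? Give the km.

For a sum of weighted absolute distances on a line, the optimum is the weighted median (not the mean). Total weight W = 634; half-weight = 317.
Sort by position and accumulate weight:
  km 0 (P, w=100) → cum 100
  km 1 (T, w=9) → cum 109
  km 2 (S, w=50) → cum 159
  km 4 (V, w=60) → cum 219
  km 10 (R, w=80) → cum 299
  km 12 (U, w=60) → cum 359  ≥ 317 → median here
  km 14 (Q, w=275) → cum 634
Optimal location: km 12.

x = 12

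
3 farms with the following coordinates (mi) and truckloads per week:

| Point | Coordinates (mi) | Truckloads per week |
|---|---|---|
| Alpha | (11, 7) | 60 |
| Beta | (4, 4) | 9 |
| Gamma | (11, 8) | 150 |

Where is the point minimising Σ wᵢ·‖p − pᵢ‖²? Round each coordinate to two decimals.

(10.71, 7.56)

The minimiser of Σwᵢ‖p−pᵢ‖² is the weighted centroid p* = (Σwᵢpᵢ)/(Σwᵢ).
Σwᵢ = 219.
Σwᵢxᵢ = 60·11 + 9·4 + 150·11 = 2346.
Σwᵢyᵢ = 60·7 + 9·4 + 150·8 = 1656.
x* = 2346/219 = 10.71, y* = 1656/219 = 7.56.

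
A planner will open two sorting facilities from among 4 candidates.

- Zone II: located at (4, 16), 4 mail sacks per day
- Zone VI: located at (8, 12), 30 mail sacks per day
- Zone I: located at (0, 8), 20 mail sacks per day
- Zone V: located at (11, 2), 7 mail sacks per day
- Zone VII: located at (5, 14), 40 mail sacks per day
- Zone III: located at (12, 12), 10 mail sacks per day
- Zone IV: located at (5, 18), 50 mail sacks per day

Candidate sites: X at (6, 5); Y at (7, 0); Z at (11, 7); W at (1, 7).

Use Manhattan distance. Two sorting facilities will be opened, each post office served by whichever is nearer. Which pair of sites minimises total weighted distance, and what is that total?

{Z, W}, total 1613

Evaluate every pair (each demand assigned to the nearer of the two):
  {Z, W}: total = 1613
  {X, W}: total = 1644
  {X, Z}: total = 1667
  {X, Y}: total = 1774
  {Y, W}: total = 1840
  {Y, Z}: total = 2009
Best pair: {Z, W} with total 1613.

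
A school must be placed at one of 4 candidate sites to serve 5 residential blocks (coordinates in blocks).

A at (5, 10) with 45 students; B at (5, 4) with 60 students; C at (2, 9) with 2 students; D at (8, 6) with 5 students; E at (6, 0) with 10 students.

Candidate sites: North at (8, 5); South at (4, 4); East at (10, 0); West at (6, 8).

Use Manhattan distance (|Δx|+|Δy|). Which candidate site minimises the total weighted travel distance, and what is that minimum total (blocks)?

South, total 479 blocks

Total weighted distance at each candidate:
  North (8, 5): total = 695
  South (4, 4): total = 479
  East (10, 0): total = 1329
  West (6, 8): total = 545
Minimum is at South with total 479 blocks.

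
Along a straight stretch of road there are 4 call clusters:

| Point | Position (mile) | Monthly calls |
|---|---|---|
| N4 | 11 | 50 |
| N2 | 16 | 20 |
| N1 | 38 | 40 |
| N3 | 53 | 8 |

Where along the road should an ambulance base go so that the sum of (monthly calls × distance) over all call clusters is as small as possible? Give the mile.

For a sum of weighted absolute distances on a line, the optimum is the weighted median (not the mean). Total weight W = 118; half-weight = 59.
Sort by position and accumulate weight:
  mile 11 (N4, w=50) → cum 50
  mile 16 (N2, w=20) → cum 70  ≥ 59 → median here
  mile 38 (N1, w=40) → cum 110
  mile 53 (N3, w=8) → cum 118
Optimal location: mile 16.

x = 16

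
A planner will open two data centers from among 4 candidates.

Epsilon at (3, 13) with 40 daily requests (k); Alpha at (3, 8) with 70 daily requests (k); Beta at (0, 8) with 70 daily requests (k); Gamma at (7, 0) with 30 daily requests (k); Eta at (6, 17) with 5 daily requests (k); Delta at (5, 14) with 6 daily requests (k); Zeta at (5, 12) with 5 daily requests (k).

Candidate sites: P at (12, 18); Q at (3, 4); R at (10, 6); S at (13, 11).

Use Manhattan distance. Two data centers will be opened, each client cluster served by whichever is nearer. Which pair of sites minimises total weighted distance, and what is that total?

Evaluate every pair (each demand assigned to the nearer of the two):
  {P, Q}: total = 1521
  {Q, S}: total = 1546
  {Q, R}: total = 1567
  {R, S}: total = 2396
  {P, R}: total = 2456
  {P, S}: total = 3166
Best pair: {P, Q} with total 1521.

{P, Q}, total 1521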